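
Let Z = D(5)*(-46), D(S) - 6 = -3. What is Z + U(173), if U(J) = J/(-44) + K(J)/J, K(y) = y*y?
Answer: 1367/44 ≈ 31.068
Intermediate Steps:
K(y) = y²
U(J) = 43*J/44 (U(J) = J/(-44) + J²/J = J*(-1/44) + J = -J/44 + J = 43*J/44)
D(S) = 3 (D(S) = 6 - 3 = 3)
Z = -138 (Z = 3*(-46) = -138)
Z + U(173) = -138 + (43/44)*173 = -138 + 7439/44 = 1367/44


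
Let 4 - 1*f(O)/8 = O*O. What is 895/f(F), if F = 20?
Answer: -895/3168 ≈ -0.28251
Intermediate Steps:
f(O) = 32 - 8*O² (f(O) = 32 - 8*O*O = 32 - 8*O²)
895/f(F) = 895/(32 - 8*20²) = 895/(32 - 8*400) = 895/(32 - 3200) = 895/(-3168) = 895*(-1/3168) = -895/3168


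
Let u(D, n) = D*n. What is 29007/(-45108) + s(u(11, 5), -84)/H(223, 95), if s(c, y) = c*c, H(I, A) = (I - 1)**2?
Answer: -17960129/30876426 ≈ -0.58168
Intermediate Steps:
H(I, A) = (-1 + I)**2
s(c, y) = c**2
29007/(-45108) + s(u(11, 5), -84)/H(223, 95) = 29007/(-45108) + (11*5)**2/((-1 + 223)**2) = 29007*(-1/45108) + 55**2/(222**2) = -3223/5012 + 3025/49284 = -17960129/30876426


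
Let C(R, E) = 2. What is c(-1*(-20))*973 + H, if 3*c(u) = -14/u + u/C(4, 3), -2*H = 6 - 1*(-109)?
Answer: 14794/5 ≈ 2958.8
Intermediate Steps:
H = -115/2 (H = -(6 - 1*(-109))/2 = -(6 + 109)/2 = -1/2*115 = -115/2 ≈ -57.500)
c(u) = -14/(3*u) + u/6 (c(u) = (-14/u + u/2)/3 = (u/2 - 14/u)/3 = -14/(3*u) + u/6)
c(-1*(-20))*973 + H = ((-28 + (-1*(-20))**2)/(6*((-1*(-20)))))*973 - 115/2 = ((1/6)*(-28 + 20**2)/20)*973 - 115/2 = ((1/6)*(1/20)*(-28 + 400))*973 - 115/2 = ((1/6)*(1/20)*372)*973 - 115/2 = (31/10)*973 - 115/2 = 30163/10 - 115/2 = 14794/5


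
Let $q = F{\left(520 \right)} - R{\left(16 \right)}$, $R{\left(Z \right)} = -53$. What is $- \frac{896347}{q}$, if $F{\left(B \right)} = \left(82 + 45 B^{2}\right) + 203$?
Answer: $- \frac{896347}{12168338} \approx -0.073662$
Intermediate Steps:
$F{\left(B \right)} = 285 + 45 B^{2}$
$q = 12168338$ ($q = \left(285 + 45 \cdot 520^{2}\right) - -53 = \left(285 + 45 \cdot 270400\right) + 53 = \left(285 + 12168000\right) + 53 = 12168285 + 53 = 12168338$)
$- \frac{896347}{q} = - \frac{896347}{12168338}$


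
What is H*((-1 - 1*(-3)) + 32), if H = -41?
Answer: -1394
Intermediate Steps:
H*((-1 - 1*(-3)) + 32) = -41*((-1 - 1*(-3)) + 32) = -41*((-1 + 3) + 32) = -41*(2 + 32) = -41*34 = -1394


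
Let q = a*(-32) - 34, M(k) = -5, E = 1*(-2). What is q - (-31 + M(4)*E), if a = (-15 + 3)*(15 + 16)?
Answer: 11891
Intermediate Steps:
E = -2
a = -372 (a = -12*31 = -372)
q = 11870 (q = -372*(-32) - 34 = 11904 - 34 = 11870)
q - (-31 + M(4)*E) = 11870 - (-31 - 5*(-2)) = 11870 - (-31 + 10) = 11870 - 1*(-21) = 11870 + 21 = 11891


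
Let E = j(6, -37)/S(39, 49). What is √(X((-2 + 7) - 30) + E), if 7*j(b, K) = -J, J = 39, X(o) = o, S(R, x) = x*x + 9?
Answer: I*√7115580430/16870 ≈ 5.0002*I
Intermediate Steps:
S(R, x) = 9 + x² (S(R, x) = x² + 9 = 9 + x²)
j(b, K) = -39/7 (j(b, K) = (-1*39)/7 = (⅐)*(-39) = -39/7)
E = -39/16870 (E = -39/(7*(9 + 49²)) = -39/(7*(9 + 2401)) = -39/7/2410 = -39/7*1/2410 = -39/16870 ≈ -0.0023118)
√(X((-2 + 7) - 30) + E) = √(((-2 + 7) - 30) - 39/16870) = √((5 - 30) - 39/16870) = √(-25 - 39/16870) = √(-421789/16870) = I*√7115580430/16870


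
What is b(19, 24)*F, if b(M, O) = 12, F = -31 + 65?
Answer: 408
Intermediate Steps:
F = 34
b(19, 24)*F = 12*34 = 408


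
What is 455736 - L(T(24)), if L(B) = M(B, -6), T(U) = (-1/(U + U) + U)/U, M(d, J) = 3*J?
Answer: 455754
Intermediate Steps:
T(U) = (U - 1/(2*U))/U (T(U) = (-1/(2*U) + U)/U = (U - 1/(2*U))/U)
L(B) = -18 (L(B) = 3*(-6) = -18)
455736 - L(T(24)) = 455736 - 1*(-18) = 455736 + 18 = 455754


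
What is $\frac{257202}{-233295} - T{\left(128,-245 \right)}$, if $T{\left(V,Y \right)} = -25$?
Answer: $\frac{1858391}{77765} \approx 23.898$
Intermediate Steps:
$\frac{257202}{-233295} - T{\left(128,-245 \right)} = \frac{257202}{-233295} - -25 = 257202 \left(- \frac{1}{233295}\right) + 25 = - \frac{85734}{77765} + 25 = \frac{1858391}{77765}$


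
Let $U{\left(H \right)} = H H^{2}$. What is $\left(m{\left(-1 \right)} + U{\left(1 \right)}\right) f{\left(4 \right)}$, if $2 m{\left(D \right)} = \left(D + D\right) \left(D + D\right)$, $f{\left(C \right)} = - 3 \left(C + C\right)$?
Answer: $-72$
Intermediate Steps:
$f{\left(C \right)} = - 6 C$ ($f{\left(C \right)} = - 3 \cdot 2 C = - 6 C$)
$U{\left(H \right)} = H^{3}$
$m{\left(D \right)} = 2 D^{2}$ ($m{\left(D \right)} = \frac{\left(D + D\right) \left(D + D\right)}{2} = \frac{2 D 2 D}{2} = \frac{4 D^{2}}{2} = 2 D^{2}$)
$\left(m{\left(-1 \right)} + U{\left(1 \right)}\right) f{\left(4 \right)} = \left(2 \left(-1\right)^{2} + 1^{3}\right) \left(\left(-6\right) 4\right) = \left(2 \cdot 1 + 1\right) \left(-24\right) = \left(2 + 1\right) \left(-24\right) = 3 \left(-24\right) = -72$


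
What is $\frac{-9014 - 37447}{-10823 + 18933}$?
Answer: $- \frac{46461}{8110} \approx -5.7289$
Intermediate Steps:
$\frac{-9014 - 37447}{-10823 + 18933} = - \frac{46461}{8110}$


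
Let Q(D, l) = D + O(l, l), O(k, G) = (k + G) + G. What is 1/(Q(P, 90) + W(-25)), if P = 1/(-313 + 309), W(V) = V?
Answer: 4/979 ≈ 0.0040858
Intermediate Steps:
O(k, G) = k + 2*G (O(k, G) = (G + k) + G = k + 2*G)
P = -¼ (P = 1/(-4) = -¼ ≈ -0.25000)
Q(D, l) = D + 3*l (Q(D, l) = D + (l + 2*l) = D + 3*l)
1/(Q(P, 90) + W(-25)) = 1/((-¼ + 3*90) - 25) = 1/((-¼ + 270) - 25) = 1/(1079/4 - 25) = 1/(979/4) = 4/979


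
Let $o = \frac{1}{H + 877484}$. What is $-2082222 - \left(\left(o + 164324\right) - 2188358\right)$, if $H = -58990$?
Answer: $- \frac{47626528873}{818494} \approx -58188.0$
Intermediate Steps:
$o = \frac{1}{818494}$ ($o = \frac{1}{-58990 + 877484} = \frac{1}{818494} \approx 1.2218 \cdot 10^{-6}$)
$-2082222 - \left(\left(o + 164324\right) - 2188358\right) = -2082222 - \left(\left(\frac{1}{818494} + 164324\right) - 2188358\right) = -2082222 - \left(\frac{134498208057}{818494} - 2188358\right) = -2082222 - - \frac{1656659684795}{818494} = -2082222 + \frac{1656659684795}{818494} = - \frac{47626528873}{818494}$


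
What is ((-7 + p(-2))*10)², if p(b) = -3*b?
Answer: 100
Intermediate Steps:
((-7 + p(-2))*10)² = ((-7 - 3*(-2))*10)² = ((-7 + 6)*10)² = (-1*10)² = (-10)² = 100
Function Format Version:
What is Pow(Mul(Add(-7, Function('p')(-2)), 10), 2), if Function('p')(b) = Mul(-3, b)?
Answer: 100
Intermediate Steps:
Pow(Mul(Add(-7, Function('p')(-2)), 10), 2) = Pow(Mul(Add(-7, Mul(-3, -2)), 10), 2) = Pow(Mul(Add(-7, 6), 10), 2) = Pow(Mul(-1, 10), 2) = Pow(-10, 2) = 100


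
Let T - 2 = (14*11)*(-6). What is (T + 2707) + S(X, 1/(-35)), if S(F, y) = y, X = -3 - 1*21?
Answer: 62474/35 ≈ 1785.0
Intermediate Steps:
X = -24 (X = -3 - 21 = -24)
T = -922 (T = 2 + (14*11)*(-6) = 2 + 154*(-6) = 2 - 924 = -922)
(T + 2707) + S(X, 1/(-35)) = (-922 + 2707) + 1/(-35) = 1785 - 1/35 = 62474/35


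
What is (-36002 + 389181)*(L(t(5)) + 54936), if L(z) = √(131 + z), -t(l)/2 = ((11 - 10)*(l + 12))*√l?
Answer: 19402241544 + 353179*√(131 - 34*√5) ≈ 1.9405e+10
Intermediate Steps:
t(l) = -2*√l*(12 + l) (t(l) = -2*(11 - 10)*(l + 12)*√l = -2*1*(12 + l)*√l = -2*(12 + l)*√l = -2*√l*(12 + l))
(-36002 + 389181)*(L(t(5)) + 54936) = (-36002 + 389181)*(√(131 + 2*√5*(-12 - 1*5)) + 54936) = 353179*(√(131 + 2*√5*(-12 - 5)) + 54936) = 353179*(√(131 + 2*√5*(-17)) + 54936) = 353179*(√(131 - 34*√5) + 54936) = 353179*(54936 + √(131 - 34*√5)) = 19402241544 + 353179*√(131 - 34*√5)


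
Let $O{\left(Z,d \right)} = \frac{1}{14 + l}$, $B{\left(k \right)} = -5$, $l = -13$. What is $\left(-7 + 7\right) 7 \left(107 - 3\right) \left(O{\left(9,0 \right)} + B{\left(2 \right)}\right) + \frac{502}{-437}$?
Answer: $- \frac{502}{437} \approx -1.1487$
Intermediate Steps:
$O{\left(Z,d \right)} = 1$ ($O{\left(Z,d \right)} = \frac{1}{14 - 13} = 1^{-1} = 1$)
$\left(-7 + 7\right) 7 \left(107 - 3\right) \left(O{\left(9,0 \right)} + B{\left(2 \right)}\right) + \frac{502}{-437} = \left(-7 + 7\right) 7 \left(107 - 3\right) \left(1 - 5\right) + \frac{502}{-437} = 0 \cdot 7 \cdot 104 \left(-4\right) + 502 \left(- \frac{1}{437}\right) = 0 \left(-416\right) - \frac{502}{437} = 0 - \frac{502}{437} = - \frac{502}{437}$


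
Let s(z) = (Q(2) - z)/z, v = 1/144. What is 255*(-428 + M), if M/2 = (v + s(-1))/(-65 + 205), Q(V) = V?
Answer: -73349407/672 ≈ -1.0915e+5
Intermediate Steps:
v = 1/144 ≈ 0.0069444
s(z) = (2 - z)/z
M = -431/10080 (M = 2*((1/144 + (2 - 1*(-1))/(-1))/(-65 + 205)) = 2*((1/144 - (2 + 1))/140) = 2*((1/144 - 1*3)*(1/140)) = 2*((1/144 - 3)*(1/140)) = 2*(-431/144*1/140) = 2*(-431/20160) = -431/10080 ≈ -0.042758)
255*(-428 + M) = 255*(-428 - 431/10080) = 255*(-4314671/10080) = -73349407/672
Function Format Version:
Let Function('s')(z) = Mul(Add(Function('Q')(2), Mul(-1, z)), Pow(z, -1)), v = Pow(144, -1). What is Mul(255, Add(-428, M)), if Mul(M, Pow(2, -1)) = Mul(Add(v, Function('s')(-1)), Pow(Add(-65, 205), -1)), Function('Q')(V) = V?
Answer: Rational(-73349407, 672) ≈ -1.0915e+5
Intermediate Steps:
v = Rational(1, 144) ≈ 0.0069444
Function('s')(z) = Mul(Pow(z, -1), Add(2, Mul(-1, z))) (Function('s')(z) = Mul(Add(2, Mul(-1, z)), Pow(z, -1)) = Mul(Pow(z, -1), Add(2, Mul(-1, z))))
M = Rational(-431, 10080) (M = Mul(2, Mul(Add(Rational(1, 144), Mul(Pow(-1, -1), Add(2, Mul(-1, -1)))), Pow(Add(-65, 205), -1))) = Mul(2, Mul(Add(Rational(1, 144), Mul(-1, Add(2, 1))), Pow(140, -1))) = Mul(2, Mul(Add(Rational(1, 144), Mul(-1, 3)), Rational(1, 140))) = Mul(2, Mul(Add(Rational(1, 144), -3), Rational(1, 140))) = Mul(2, Mul(Rational(-431, 144), Rational(1, 140))) = Mul(2, Rational(-431, 20160)) = Rational(-431, 10080) ≈ -0.042758)
Mul(255, Add(-428, M)) = Mul(255, Add(-428, Rational(-431, 10080))) = Mul(255, Rational(-4314671, 10080)) = Rational(-73349407, 672)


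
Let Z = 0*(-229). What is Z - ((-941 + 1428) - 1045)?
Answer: 558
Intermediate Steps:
Z = 0
Z - ((-941 + 1428) - 1045) = 0 - ((-941 + 1428) - 1045) = 0 - (487 - 1045) = 0 - 1*(-558) = 0 + 558 = 558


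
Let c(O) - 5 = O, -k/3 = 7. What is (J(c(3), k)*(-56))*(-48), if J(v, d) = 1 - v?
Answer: -18816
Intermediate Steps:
k = -21 (k = -3*7 = -21)
c(O) = 5 + O
(J(c(3), k)*(-56))*(-48) = ((1 - (5 + 3))*(-56))*(-48) = ((1 - 1*8)*(-56))*(-48) = ((1 - 8)*(-56))*(-48) = -7*(-56)*(-48) = 392*(-48) = -18816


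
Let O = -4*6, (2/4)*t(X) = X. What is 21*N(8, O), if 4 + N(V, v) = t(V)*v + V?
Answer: -7980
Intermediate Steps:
t(X) = 2*X
O = -24
N(V, v) = -4 + V + 2*V*v (N(V, v) = -4 + ((2*V)*v + V) = -4 + (2*V*v + V) = -4 + (V + 2*V*v) = -4 + V + 2*V*v)
21*N(8, O) = 21*(-4 + 8 + 2*8*(-24)) = 21*(-4 + 8 - 384) = 21*(-380) = -7980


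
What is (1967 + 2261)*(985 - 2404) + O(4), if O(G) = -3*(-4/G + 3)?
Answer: -5999538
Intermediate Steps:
O(G) = -9 + 12/G (O(G) = -3*(3 - 4/G) = -9 + 12/G)
(1967 + 2261)*(985 - 2404) + O(4) = (1967 + 2261)*(985 - 2404) + (-9 + 12/4) = 4228*(-1419) + (-9 + 12*(1/4)) = -5999532 + (-9 + 3) = -5999532 - 6 = -5999538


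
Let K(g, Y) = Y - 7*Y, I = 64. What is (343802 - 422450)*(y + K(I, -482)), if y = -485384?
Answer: 37947030816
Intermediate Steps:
K(g, Y) = -6*Y
(343802 - 422450)*(y + K(I, -482)) = (343802 - 422450)*(-485384 - 6*(-482)) = -78648*(-485384 + 2892) = -78648*(-482492) = 37947030816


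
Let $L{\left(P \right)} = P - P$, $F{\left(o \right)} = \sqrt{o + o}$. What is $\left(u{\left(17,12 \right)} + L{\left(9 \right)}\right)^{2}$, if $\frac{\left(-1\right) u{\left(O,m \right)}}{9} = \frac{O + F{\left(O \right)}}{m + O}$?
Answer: $\frac{26163}{841} + \frac{2754 \sqrt{34}}{841} \approx 50.204$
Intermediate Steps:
$F{\left(o \right)} = \sqrt{2} \sqrt{o}$ ($F{\left(o \right)} = \sqrt{2 o} = \sqrt{2} \sqrt{o}$)
$L{\left(P \right)} = 0$
$u{\left(O,m \right)} = - \frac{9 \left(O + \sqrt{2} \sqrt{O}\right)}{O + m}$ ($u{\left(O,m \right)} = - 9 \frac{O + \sqrt{2} \sqrt{O}}{m + O} = - 9 \frac{O + \sqrt{2} \sqrt{O}}{O + m} = - \frac{9 \left(O + \sqrt{2} \sqrt{O}\right)}{O + m}$)
$\left(u{\left(17,12 \right)} + L{\left(9 \right)}\right)^{2} = \left(\frac{9 \left(\left(-1\right) 17 - \sqrt{2} \sqrt{17}\right)}{17 + 12} + 0\right)^{2} = \left(\frac{9 \left(-17 - \sqrt{34}\right)}{29} + 0\right)^{2} = \left(9 \cdot \frac{1}{29} \left(-17 - \sqrt{34}\right) + 0\right)^{2} = \left(\left(- \frac{153}{29} - \frac{9 \sqrt{34}}{29}\right) + 0\right)^{2} = \left(- \frac{153}{29} - \frac{9 \sqrt{34}}{29}\right)^{2}$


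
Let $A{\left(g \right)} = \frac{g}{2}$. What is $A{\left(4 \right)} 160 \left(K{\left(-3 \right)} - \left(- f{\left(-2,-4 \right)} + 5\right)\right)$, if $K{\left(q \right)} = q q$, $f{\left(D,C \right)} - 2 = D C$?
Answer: $4480$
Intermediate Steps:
$f{\left(D,C \right)} = 2 + C D$ ($f{\left(D,C \right)} = 2 + D C = 2 + C D$)
$K{\left(q \right)} = q^{2}$
$A{\left(g \right)} = \frac{g}{2}$ ($A{\left(g \right)} = g \frac{1}{2} = \frac{g}{2}$)
$A{\left(4 \right)} 160 \left(K{\left(-3 \right)} - \left(- f{\left(-2,-4 \right)} + 5\right)\right) = \frac{1}{2} \cdot 4 \cdot 160 \left(\left(-3\right)^{2} - \left(- (2 - -8) + 5\right)\right) = 2 \cdot 160 \left(9 - \left(- (2 + 8) + 5\right)\right) = 320 \left(9 - \left(\left(-1\right) 10 + 5\right)\right) = 320 \left(9 - \left(-10 + 5\right)\right) = 320 \left(9 - -5\right) = 320 \left(9 + 5\right) = 320 \cdot 14 = 4480$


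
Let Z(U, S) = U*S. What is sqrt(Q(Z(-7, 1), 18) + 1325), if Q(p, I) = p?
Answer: sqrt(1318) ≈ 36.304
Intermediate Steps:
Z(U, S) = S*U
sqrt(Q(Z(-7, 1), 18) + 1325) = sqrt(1*(-7) + 1325) = sqrt(-7 + 1325) = sqrt(1318)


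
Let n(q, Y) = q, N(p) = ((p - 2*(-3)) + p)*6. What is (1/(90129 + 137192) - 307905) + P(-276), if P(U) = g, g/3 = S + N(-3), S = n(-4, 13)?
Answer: -69996000356/227321 ≈ -3.0792e+5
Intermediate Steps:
N(p) = 36 + 12*p (N(p) = ((p + 6) + p)*6 = ((6 + p) + p)*6 = (6 + 2*p)*6 = 36 + 12*p)
S = -4
g = -12 (g = 3*(-4 + (36 + 12*(-3))) = 3*(-4 + (36 - 36)) = 3*(-4 + 0) = 3*(-4) = -12)
P(U) = -12
(1/(90129 + 137192) - 307905) + P(-276) = (1/(90129 + 137192) - 307905) - 12 = (1/227321 - 307905) - 12 = -69993272504/227321 - 12 = -69996000356/227321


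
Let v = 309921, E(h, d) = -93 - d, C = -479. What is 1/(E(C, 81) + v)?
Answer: 1/309747 ≈ 3.2284e-6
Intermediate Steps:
1/(E(C, 81) + v) = 1/((-93 - 1*81) + 309921) = 1/((-93 - 81) + 309921) = 1/(-174 + 309921) = 1/309747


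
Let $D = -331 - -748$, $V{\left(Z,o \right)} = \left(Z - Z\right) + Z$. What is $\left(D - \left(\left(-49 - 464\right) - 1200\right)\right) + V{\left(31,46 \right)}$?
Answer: $2161$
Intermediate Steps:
$V{\left(Z,o \right)} = Z$ ($V{\left(Z,o \right)} = 0 + Z = Z$)
$D = 417$ ($D = -331 + 748 = 417$)
$\left(D - \left(\left(-49 - 464\right) - 1200\right)\right) + V{\left(31,46 \right)} = \left(417 - \left(\left(-49 - 464\right) - 1200\right)\right) + 31 = \left(417 - \left(-513 - 1200\right)\right) + 31 = \left(417 - -1713\right) + 31 = \left(417 + 1713\right) + 31 = 2130 + 31 = 2161$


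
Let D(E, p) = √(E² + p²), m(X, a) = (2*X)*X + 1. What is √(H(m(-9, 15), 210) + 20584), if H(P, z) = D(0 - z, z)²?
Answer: 4*√6799 ≈ 329.82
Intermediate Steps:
m(X, a) = 1 + 2*X² (m(X, a) = 2*X² + 1 = 1 + 2*X²)
H(P, z) = 2*z² (H(P, z) = (√((0 - z)² + z²))² = (√((-z)² + z²))² = (√(z² + z²))² = (√(2*z²))² = (√2*√(z²))² = 2*z²)
√(H(m(-9, 15), 210) + 20584) = √(2*210² + 20584) = √(2*44100 + 20584) = √(88200 + 20584) = √108784 = 4*√6799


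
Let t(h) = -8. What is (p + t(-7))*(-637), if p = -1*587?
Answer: 379015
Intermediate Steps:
p = -587
(p + t(-7))*(-637) = (-587 - 8)*(-637) = -595*(-637) = 379015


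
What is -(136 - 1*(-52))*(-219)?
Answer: 41172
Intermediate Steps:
-(136 - 1*(-52))*(-219) = -(136 + 52)*(-219) = -188*(-219) = -1*(-41172) = 41172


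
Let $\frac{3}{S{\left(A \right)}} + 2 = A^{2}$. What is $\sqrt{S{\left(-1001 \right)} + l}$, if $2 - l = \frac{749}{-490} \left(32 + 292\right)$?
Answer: $\frac{\sqrt{611577779526395465}}{35069965} \approx 22.299$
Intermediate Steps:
$S{\left(A \right)} = \frac{3}{-2 + A^{2}}$
$l = \frac{17404}{35}$ ($l = 2 - \frac{749}{-490} \left(32 + 292\right) = 2 - 749 \left(- \frac{1}{490}\right) 324 = 2 - \left(- \frac{107}{70}\right) 324 = 2 - - \frac{17334}{35} = 2 + \frac{17334}{35} = \frac{17404}{35} \approx 497.26$)
$\sqrt{S{\left(-1001 \right)} + l} = \sqrt{\frac{3}{-2 + \left(-1001\right)^{2}} + \frac{17404}{35}} = \sqrt{\frac{3}{-2 + 1002001} + \frac{17404}{35}} = \sqrt{\frac{3}{1001999} + \frac{17404}{35}} = \sqrt{\frac{17438790701}{35069965}} = \frac{\sqrt{611577779526395465}}{35069965}$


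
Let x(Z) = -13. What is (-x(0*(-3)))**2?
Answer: 169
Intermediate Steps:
(-x(0*(-3)))**2 = (-1*(-13))**2 = 13**2 = 169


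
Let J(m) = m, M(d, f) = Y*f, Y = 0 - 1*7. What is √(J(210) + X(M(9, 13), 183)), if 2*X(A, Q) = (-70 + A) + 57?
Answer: √158 ≈ 12.570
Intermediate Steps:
Y = -7 (Y = 0 - 7 = -7)
M(d, f) = -7*f
X(A, Q) = -13/2 + A/2 (X(A, Q) = ((-70 + A) + 57)/2 = (-13 + A)/2 = -13/2 + A/2)
√(J(210) + X(M(9, 13), 183)) = √(210 + (-13/2 + (-7*13)/2)) = √(210 + (-13/2 + (½)*(-91))) = √(210 + (-13/2 - 91/2)) = √(210 - 52) = √158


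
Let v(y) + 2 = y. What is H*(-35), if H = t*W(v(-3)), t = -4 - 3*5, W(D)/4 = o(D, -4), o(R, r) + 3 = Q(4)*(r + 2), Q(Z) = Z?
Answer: -29260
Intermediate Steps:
v(y) = -2 + y
o(R, r) = 5 + 4*r (o(R, r) = -3 + 4*(r + 2) = -3 + 4*(2 + r) = -3 + (8 + 4*r) = 5 + 4*r)
W(D) = -44 (W(D) = 4*(5 + 4*(-4)) = 4*(5 - 16) = 4*(-11) = -44)
t = -19 (t = -4 - 15 = -19)
H = 836 (H = -19*(-44) = 836)
H*(-35) = 836*(-35) = -29260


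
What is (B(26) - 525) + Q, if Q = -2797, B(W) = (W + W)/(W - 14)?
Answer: -9953/3 ≈ -3317.7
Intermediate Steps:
B(W) = 2*W/(-14 + W) (B(W) = (2*W)/(-14 + W) = 2*W/(-14 + W))
(B(26) - 525) + Q = (2*26/(-14 + 26) - 525) - 2797 = (2*26/12 - 525) - 2797 = (2*26*(1/12) - 525) - 2797 = (13/3 - 525) - 2797 = -1562/3 - 2797 = -9953/3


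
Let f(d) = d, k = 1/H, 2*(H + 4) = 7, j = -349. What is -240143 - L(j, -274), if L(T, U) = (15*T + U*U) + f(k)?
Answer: -309982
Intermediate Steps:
H = -1/2 (H = -4 + (1/2)*7 = -4 + 7/2 = -1/2 ≈ -0.50000)
k = -2 (k = 1/(-1/2) = -2)
L(T, U) = -2 + U**2 + 15*T (L(T, U) = (15*T + U*U) - 2 = (15*T + U**2) - 2 = (U**2 + 15*T) - 2 = -2 + U**2 + 15*T)
-240143 - L(j, -274) = -240143 - (-2 + (-274)**2 + 15*(-349)) = -240143 - (-2 + 75076 - 5235) = -240143 - 1*69839 = -240143 - 69839 = -309982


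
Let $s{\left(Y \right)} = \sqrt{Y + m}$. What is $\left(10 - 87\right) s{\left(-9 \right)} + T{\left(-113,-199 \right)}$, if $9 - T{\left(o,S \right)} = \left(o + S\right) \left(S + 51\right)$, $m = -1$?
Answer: $-46167 - 77 i \sqrt{10} \approx -46167.0 - 243.5 i$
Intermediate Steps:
$s{\left(Y \right)} = \sqrt{-1 + Y}$ ($s{\left(Y \right)} = \sqrt{Y - 1} = \sqrt{-1 + Y}$)
$T{\left(o,S \right)} = 9 - \left(51 + S\right) \left(S + o\right)$ ($T{\left(o,S \right)} = 9 - \left(o + S\right) \left(S + 51\right) = 9 - \left(S + o\right) \left(51 + S\right) = 9 - \left(51 + S\right) \left(S + o\right)$)
$\left(10 - 87\right) s{\left(-9 \right)} + T{\left(-113,-199 \right)} = \left(10 - 87\right) \sqrt{-1 - 9} - \left(23680 + 22487\right) = - 77 \sqrt{-10} + \left(9 - 39601 + 10149 + 5763 - 22487\right) = - 77 i \sqrt{10} + \left(9 - 39601 + 10149 + 5763 - 22487\right) = - 77 i \sqrt{10} - 46167 = -46167 - 77 i \sqrt{10}$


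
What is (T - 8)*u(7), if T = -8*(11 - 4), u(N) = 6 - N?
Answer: 64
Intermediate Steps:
T = -56 (T = -8*7 = -56)
(T - 8)*u(7) = (-56 - 8)*(6 - 1*7) = -64*(6 - 7) = -64*(-1) = 64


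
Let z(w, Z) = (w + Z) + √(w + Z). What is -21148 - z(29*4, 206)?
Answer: -21470 - √322 ≈ -21488.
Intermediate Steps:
z(w, Z) = Z + w + √(Z + w) (z(w, Z) = (Z + w) + √(Z + w) = Z + w + √(Z + w))
-21148 - z(29*4, 206) = -21148 - (206 + 29*4 + √(206 + 29*4)) = -21148 - (206 + 116 + √(206 + 116)) = -21148 - (206 + 116 + √322) = -21148 - (322 + √322) = -21148 + (-322 - √322) = -21470 - √322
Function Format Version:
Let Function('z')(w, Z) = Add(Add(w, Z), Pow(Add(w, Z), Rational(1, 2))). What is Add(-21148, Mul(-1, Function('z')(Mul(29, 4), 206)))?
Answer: Add(-21470, Mul(-1, Pow(322, Rational(1, 2)))) ≈ -21488.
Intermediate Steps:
Function('z')(w, Z) = Add(Z, w, Pow(Add(Z, w), Rational(1, 2))) (Function('z')(w, Z) = Add(Add(Z, w), Pow(Add(Z, w), Rational(1, 2))) = Add(Z, w, Pow(Add(Z, w), Rational(1, 2))))
Add(-21148, Mul(-1, Function('z')(Mul(29, 4), 206))) = Add(-21148, Mul(-1, Add(206, Mul(29, 4), Pow(Add(206, Mul(29, 4)), Rational(1, 2))))) = Add(-21148, Mul(-1, Add(206, 116, Pow(Add(206, 116), Rational(1, 2))))) = Add(-21148, Mul(-1, Add(206, 116, Pow(322, Rational(1, 2))))) = Add(-21148, Mul(-1, Add(322, Pow(322, Rational(1, 2))))) = Add(-21148, Add(-322, Mul(-1, Pow(322, Rational(1, 2))))) = Add(-21470, Mul(-1, Pow(322, Rational(1, 2))))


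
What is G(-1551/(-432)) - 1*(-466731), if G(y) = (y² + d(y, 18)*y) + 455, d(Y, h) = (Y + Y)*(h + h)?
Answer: 9707080993/20736 ≈ 4.6813e+5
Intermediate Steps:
d(Y, h) = 4*Y*h (d(Y, h) = (2*Y)*(2*h) = 4*Y*h)
G(y) = 455 + 73*y² (G(y) = (y² + (4*y*18)*y) + 455 = (y² + (72*y)*y) + 455 = (y² + 72*y²) + 455 = 73*y² + 455 = 455 + 73*y²)
G(-1551/(-432)) - 1*(-466731) = (455 + 73*(-1551/(-432))²) - 1*(-466731) = (455 + 73*(-1551*(-1/432))²) + 466731 = (455 + 73*(517/144)²) + 466731 = (455 + 73*(267289/20736)) + 466731 = (455 + 19512097/20736) + 466731 = 28946977/20736 + 466731 = 9707080993/20736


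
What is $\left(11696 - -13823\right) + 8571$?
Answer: $34090$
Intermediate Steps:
$\left(11696 - -13823\right) + 8571 = \left(11696 + 13823\right) + 8571 = 25519 + 8571 = 34090$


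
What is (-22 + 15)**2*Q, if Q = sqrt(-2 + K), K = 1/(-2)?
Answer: 49*I*sqrt(10)/2 ≈ 77.476*I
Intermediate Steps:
K = -1/2 ≈ -0.50000
Q = I*sqrt(10)/2 (Q = sqrt(-2 - 1/2) = sqrt(-5/2) = I*sqrt(10)/2 ≈ 1.5811*I)
(-22 + 15)**2*Q = (-22 + 15)**2*(I*sqrt(10)/2) = (-7)**2*(I*sqrt(10)/2) = 49*(I*sqrt(10)/2) = 49*I*sqrt(10)/2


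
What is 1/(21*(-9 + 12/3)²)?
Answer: 1/525 ≈ 0.0019048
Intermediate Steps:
1/(21*(-9 + 12/3)²) = 1/(21*(-9 + 12*(⅓))²) = 1/(21*(-9 + 4)²) = 1/(21*(-5)²) = 1/(21*25) = 1/525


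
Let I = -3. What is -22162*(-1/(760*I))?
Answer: -11081/1140 ≈ -9.7202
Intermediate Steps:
-22162*(-1/(760*I)) = -22162/(-20*(-3)*38) = -22162/(60*38) = -22162/2280 = -22162*1/2280 = -11081/1140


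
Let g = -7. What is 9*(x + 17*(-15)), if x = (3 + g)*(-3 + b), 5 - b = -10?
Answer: -2727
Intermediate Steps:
b = 15 (b = 5 - 1*(-10) = 5 + 10 = 15)
x = -48 (x = (3 - 7)*(-3 + 15) = -4*12 = -48)
9*(x + 17*(-15)) = 9*(-48 + 17*(-15)) = 9*(-48 - 255) = 9*(-303) = -2727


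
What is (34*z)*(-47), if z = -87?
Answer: 139026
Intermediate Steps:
(34*z)*(-47) = (34*(-87))*(-47) = -2958*(-47) = 139026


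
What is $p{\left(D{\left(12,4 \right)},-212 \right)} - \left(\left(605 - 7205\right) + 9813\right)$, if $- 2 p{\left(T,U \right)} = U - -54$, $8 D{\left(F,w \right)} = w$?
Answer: $-3134$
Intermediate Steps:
$D{\left(F,w \right)} = \frac{w}{8}$
$p{\left(T,U \right)} = -27 - \frac{U}{2}$ ($p{\left(T,U \right)} = - \frac{U - -54}{2} = - \frac{U + 54}{2} = - \frac{54 + U}{2} = -27 - \frac{U}{2}$)
$p{\left(D{\left(12,4 \right)},-212 \right)} - \left(\left(605 - 7205\right) + 9813\right) = \left(-27 - -106\right) - \left(\left(605 - 7205\right) + 9813\right) = \left(-27 + 106\right) - \left(-6600 + 9813\right) = 79 - 3213 = -3134$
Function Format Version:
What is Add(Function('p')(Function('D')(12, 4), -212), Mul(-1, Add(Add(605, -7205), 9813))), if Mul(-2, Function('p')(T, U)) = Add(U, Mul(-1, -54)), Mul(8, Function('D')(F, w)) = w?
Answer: -3134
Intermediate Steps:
Function('D')(F, w) = Mul(Rational(1, 8), w)
Function('p')(T, U) = Add(-27, Mul(Rational(-1, 2), U)) (Function('p')(T, U) = Mul(Rational(-1, 2), Add(U, Mul(-1, -54))) = Mul(Rational(-1, 2), Add(U, 54)) = Mul(Rational(-1, 2), Add(54, U)) = Add(-27, Mul(Rational(-1, 2), U)))
Add(Function('p')(Function('D')(12, 4), -212), Mul(-1, Add(Add(605, -7205), 9813))) = Add(Add(-27, Mul(Rational(-1, 2), -212)), Mul(-1, Add(Add(605, -7205), 9813))) = Add(Add(-27, 106), Mul(-1, Add(-6600, 9813))) = Add(79, Mul(-1, 3213)) = Add(79, -3213) = -3134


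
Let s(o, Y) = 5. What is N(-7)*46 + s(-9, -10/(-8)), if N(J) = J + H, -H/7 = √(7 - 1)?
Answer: -317 - 322*√6 ≈ -1105.7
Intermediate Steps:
H = -7*√6 (H = -7*√(7 - 1) = -7*√6 ≈ -17.146)
N(J) = J - 7*√6
N(-7)*46 + s(-9, -10/(-8)) = (-7 - 7*√6)*46 + 5 = (-322 - 322*√6) + 5 = -317 - 322*√6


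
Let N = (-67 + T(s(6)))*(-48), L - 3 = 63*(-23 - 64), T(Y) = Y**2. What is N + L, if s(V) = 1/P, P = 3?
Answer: -6802/3 ≈ -2267.3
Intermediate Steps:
s(V) = 1/3
L = -5478 (L = 3 + 63*(-23 - 64) = 3 + 63*(-87) = 3 - 5481 = -5478)
N = 9632/3 (N = (-67 + (1/3)**2)*(-48) = (-67 + 1/9)*(-48) = -602/9*(-48) = 9632/3 ≈ 3210.7)
N + L = 9632/3 - 5478 = -6802/3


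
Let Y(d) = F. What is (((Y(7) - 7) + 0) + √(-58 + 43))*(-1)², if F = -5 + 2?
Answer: -10 + I*√15 ≈ -10.0 + 3.873*I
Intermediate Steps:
F = -3
Y(d) = -3
(((Y(7) - 7) + 0) + √(-58 + 43))*(-1)² = (((-3 - 7) + 0) + √(-58 + 43))*(-1)² = ((-10 + 0) + √(-15))*1 = (-10 + I*√15)*1 = -10 + I*√15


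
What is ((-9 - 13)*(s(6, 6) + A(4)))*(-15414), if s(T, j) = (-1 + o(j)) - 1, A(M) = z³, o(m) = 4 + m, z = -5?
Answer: -39675636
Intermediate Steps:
A(M) = -125 (A(M) = (-5)³ = -125)
s(T, j) = 2 + j (s(T, j) = (-1 + (4 + j)) - 1 = (3 + j) - 1 = 2 + j)
((-9 - 13)*(s(6, 6) + A(4)))*(-15414) = ((-9 - 13)*((2 + 6) - 125))*(-15414) = -22*(8 - 125)*(-15414) = -22*(-117)*(-15414) = 2574*(-15414) = -39675636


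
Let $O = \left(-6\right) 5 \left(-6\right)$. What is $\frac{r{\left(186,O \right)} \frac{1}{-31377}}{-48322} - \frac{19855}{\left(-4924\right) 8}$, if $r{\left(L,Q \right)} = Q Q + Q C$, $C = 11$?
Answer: $\frac{5017582210805}{9954354421408} \approx 0.50406$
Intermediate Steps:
$O = 180$ ($O = \left(-30\right) \left(-6\right) = 180$)
$r{\left(L,Q \right)} = Q^{2} + 11 Q$ ($r{\left(L,Q \right)} = Q Q + Q 11 = Q^{2} + 11 Q$)
$\frac{r{\left(186,O \right)} \frac{1}{-31377}}{-48322} - \frac{19855}{\left(-4924\right) 8} = \frac{180 \left(11 + 180\right) \frac{1}{-31377}}{-48322} - \frac{19855}{\left(-4924\right) 8} = 180 \cdot 191 \left(- \frac{1}{31377}\right) \left(- \frac{1}{48322}\right) - \frac{19855}{-39392} = 34380 \left(- \frac{1}{31377}\right) \left(- \frac{1}{48322}\right) - - \frac{19855}{39392} = \left(- \frac{11460}{10459}\right) \left(- \frac{1}{48322}\right) + \frac{19855}{39392} = \frac{5730}{252699899} + \frac{19855}{39392} = \frac{5017582210805}{9954354421408}$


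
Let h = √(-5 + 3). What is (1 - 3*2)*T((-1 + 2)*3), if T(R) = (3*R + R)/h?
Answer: 30*I*√2 ≈ 42.426*I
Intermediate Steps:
h = I*√2 (h = √(-2) = I*√2 ≈ 1.4142*I)
T(R) = -2*I*R*√2 (T(R) = (3*R + R)/((I*√2)) = (4*R)*(-I*√2/2) = -2*I*R*√2)
(1 - 3*2)*T((-1 + 2)*3) = (1 - 3*2)*(-2*I*(-1 + 2)*3*√2) = (1 - 6)*(-2*I*1*3*√2) = -(-10)*I*3*√2 = -(-30)*I*√2 = 30*I*√2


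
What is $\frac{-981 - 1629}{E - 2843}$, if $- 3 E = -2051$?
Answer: $\frac{3915}{3239} \approx 1.2087$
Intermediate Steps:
$E = \frac{2051}{3}$ ($E = \left(- \frac{1}{3}\right) \left(-2051\right) = \frac{2051}{3} \approx 683.67$)
$\frac{-981 - 1629}{E - 2843} = \frac{-981 - 1629}{\frac{2051}{3} - 2843} = - \frac{2610}{- \frac{6478}{3}} = \left(-2610\right) \left(- \frac{3}{6478}\right) = \frac{3915}{3239}$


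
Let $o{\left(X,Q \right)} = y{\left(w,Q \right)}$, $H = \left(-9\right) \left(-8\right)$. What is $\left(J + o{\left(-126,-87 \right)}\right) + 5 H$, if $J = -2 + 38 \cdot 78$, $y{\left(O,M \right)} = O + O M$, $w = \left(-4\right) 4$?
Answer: $4698$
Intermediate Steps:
$w = -16$
$H = 72$
$y{\left(O,M \right)} = O + M O$
$o{\left(X,Q \right)} = -16 - 16 Q$ ($o{\left(X,Q \right)} = - 16 \left(1 + Q\right) = -16 - 16 Q$)
$J = 2962$ ($J = -2 + 2964 = 2962$)
$\left(J + o{\left(-126,-87 \right)}\right) + 5 H = \left(2962 - -1376\right) + 5 \cdot 72 = \left(2962 + \left(-16 + 1392\right)\right) + 360 = \left(2962 + 1376\right) + 360 = 4338 + 360 = 4698$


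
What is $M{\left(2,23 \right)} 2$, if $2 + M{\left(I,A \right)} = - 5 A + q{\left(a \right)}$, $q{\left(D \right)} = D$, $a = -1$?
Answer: $-236$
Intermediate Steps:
$M{\left(I,A \right)} = -3 - 5 A$ ($M{\left(I,A \right)} = -2 - \left(1 + 5 A\right) = -3 - 5 A$)
$M{\left(2,23 \right)} 2 = \left(-3 - 115\right) 2 = \left(-118\right) 2 = -236$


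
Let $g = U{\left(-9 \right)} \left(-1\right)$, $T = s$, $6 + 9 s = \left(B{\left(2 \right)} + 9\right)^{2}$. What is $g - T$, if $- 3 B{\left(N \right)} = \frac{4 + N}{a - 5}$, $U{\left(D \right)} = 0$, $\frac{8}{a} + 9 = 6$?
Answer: $- \frac{14065}{1587} \approx -8.8626$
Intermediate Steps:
$a = - \frac{8}{3}$ ($a = \frac{8}{-9 + 6} = \frac{8}{-3} = 8 \left(- \frac{1}{3}\right) = - \frac{8}{3} \approx -2.6667$)
$B{\left(N \right)} = \frac{4}{23} + \frac{N}{23}$ ($B{\left(N \right)} = - \frac{\left(4 + N\right) \frac{1}{- \frac{8}{3} - 5}}{3} = - \frac{\left(4 + N\right) \frac{1}{- \frac{23}{3}}}{3} = - \frac{\left(4 + N\right) \left(- \frac{3}{23}\right)}{3} = - \frac{- \frac{12}{23} - \frac{3 N}{23}}{3} = \frac{4}{23} + \frac{N}{23}$)
$s = \frac{14065}{1587}$ ($s = - \frac{2}{3} + \frac{\left(\left(\frac{4}{23} + \frac{1}{23} \cdot 2\right) + 9\right)^{2}}{9} = - \frac{2}{3} + \frac{\left(\left(\frac{4}{23} + \frac{2}{23}\right) + 9\right)^{2}}{9} = - \frac{2}{3} + \frac{\left(\frac{6}{23} + 9\right)^{2}}{9} = - \frac{2}{3} + \frac{\left(\frac{213}{23}\right)^{2}}{9} = - \frac{2}{3} + \frac{1}{9} \cdot \frac{45369}{529} = - \frac{2}{3} + \frac{5041}{529} = \frac{14065}{1587} \approx 8.8626$)
$T = \frac{14065}{1587} \approx 8.8626$
$g = 0$ ($g = 0 \left(-1\right) = 0$)
$g - T = 0 - \frac{14065}{1587} = - \frac{14065}{1587}$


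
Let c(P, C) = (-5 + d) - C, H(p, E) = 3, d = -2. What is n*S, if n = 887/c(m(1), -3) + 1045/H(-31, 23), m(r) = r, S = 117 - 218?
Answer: -153419/12 ≈ -12785.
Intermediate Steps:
S = -101
c(P, C) = -7 - C (c(P, C) = (-5 - 2) - C = -7 - C)
n = 1519/12 (n = 887/(-7 - 1*(-3)) + 1045/3 = 887/(-7 + 3) + 1045*(⅓) = 887/(-4) + 1045/3 = 887*(-¼) + 1045/3 = -887/4 + 1045/3 = 1519/12 ≈ 126.58)
n*S = (1519/12)*(-101) = -153419/12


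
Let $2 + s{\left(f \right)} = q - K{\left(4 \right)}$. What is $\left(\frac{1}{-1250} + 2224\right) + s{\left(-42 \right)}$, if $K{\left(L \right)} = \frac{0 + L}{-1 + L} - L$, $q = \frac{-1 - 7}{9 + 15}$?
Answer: $\frac{8341247}{3750} \approx 2224.3$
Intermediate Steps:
$q = - \frac{1}{3}$ ($q = - \frac{8}{24} = \left(-8\right) \frac{1}{24} = - \frac{1}{3} \approx -0.33333$)
$K{\left(L \right)} = - L + \frac{L}{-1 + L}$ ($K{\left(L \right)} = \frac{L}{-1 + L} - L = - L + \frac{L}{-1 + L}$)
$s{\left(f \right)} = \frac{1}{3}$ ($s{\left(f \right)} = -2 - \left(\frac{1}{3} + \frac{4 \left(2 - 4\right)}{-1 + 4}\right) = -2 - \left(\frac{1}{3} + \frac{4 \left(2 - 4\right)}{3}\right) = -2 - \left(\frac{1}{3} + 4 \cdot \frac{1}{3} \left(-2\right)\right) = -2 - - \frac{7}{3} = -2 + \left(- \frac{1}{3} + \frac{8}{3}\right) = -2 + \frac{7}{3} = \frac{1}{3}$)
$\left(\frac{1}{-1250} + 2224\right) + s{\left(-42 \right)} = \left(\frac{1}{-1250} + 2224\right) + \frac{1}{3} = \left(- \frac{1}{1250} + 2224\right) + \frac{1}{3} = \frac{2779999}{1250} + \frac{1}{3} = \frac{8341247}{3750}$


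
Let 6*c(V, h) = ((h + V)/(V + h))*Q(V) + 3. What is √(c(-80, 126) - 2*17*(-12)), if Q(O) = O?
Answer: √14226/6 ≈ 19.879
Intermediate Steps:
c(V, h) = ½ + V/6 (c(V, h) = (((h + V)/(V + h))*V + 3)/6 = (((V + h)/(V + h))*V + 3)/6 = (1*V + 3)/6 = (V + 3)/6 = (3 + V)/6 = ½ + V/6)
√(c(-80, 126) - 2*17*(-12)) = √((½ + (⅙)*(-80)) - 2*17*(-12)) = √((½ - 40/3) - 34*(-12)) = √(-77/6 + 408) = √(2371/6) = √14226/6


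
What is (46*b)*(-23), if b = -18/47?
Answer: 19044/47 ≈ 405.19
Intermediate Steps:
b = -18/47 (b = -18*1/47 = -18/47 ≈ -0.38298)
(46*b)*(-23) = (46*(-18/47))*(-23) = -828/47*(-23) = 19044/47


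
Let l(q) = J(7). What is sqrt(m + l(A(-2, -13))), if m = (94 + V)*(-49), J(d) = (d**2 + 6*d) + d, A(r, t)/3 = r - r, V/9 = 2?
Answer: 7*I*sqrt(110) ≈ 73.417*I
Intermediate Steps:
V = 18 (V = 9*2 = 18)
A(r, t) = 0 (A(r, t) = 3*(r - r) = 3*0 = 0)
J(d) = d**2 + 7*d
l(q) = 98 (l(q) = 7*(7 + 7) = 7*14 = 98)
m = -5488 (m = (94 + 18)*(-49) = 112*(-49) = -5488)
sqrt(m + l(A(-2, -13))) = sqrt(-5488 + 98) = sqrt(-5390) = 7*I*sqrt(110)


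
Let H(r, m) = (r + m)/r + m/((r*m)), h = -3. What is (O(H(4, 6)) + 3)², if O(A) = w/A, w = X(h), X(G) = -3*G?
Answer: 4761/121 ≈ 39.347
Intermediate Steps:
w = 9 (w = -3*(-3) = 9)
H(r, m) = 1/r + (m + r)/r (H(r, m) = (m + r)/r + m/((m*r)) = (m + r)/r + m*(1/(m*r)) = (m + r)/r + 1/r = 1/r + (m + r)/r)
O(A) = 9/A
(O(H(4, 6)) + 3)² = (9/(((1 + 6 + 4)/4)) + 3)² = (9/(((¼)*11)) + 3)² = (9/(11/4) + 3)² = (9*(4/11) + 3)² = (36/11 + 3)² = (69/11)² = 4761/121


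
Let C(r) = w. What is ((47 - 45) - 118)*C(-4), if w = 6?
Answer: -696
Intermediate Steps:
C(r) = 6
((47 - 45) - 118)*C(-4) = ((47 - 45) - 118)*6 = (2 - 118)*6 = -116*6 = -696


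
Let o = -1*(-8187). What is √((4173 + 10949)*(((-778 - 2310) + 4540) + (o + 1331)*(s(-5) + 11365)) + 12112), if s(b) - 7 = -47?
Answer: 2*√407510690989 ≈ 1.2767e+6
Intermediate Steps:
o = 8187
s(b) = -40 (s(b) = 7 - 47 = -40)
√((4173 + 10949)*(((-778 - 2310) + 4540) + (o + 1331)*(s(-5) + 11365)) + 12112) = √((4173 + 10949)*(((-778 - 2310) + 4540) + (8187 + 1331)*(-40 + 11365)) + 12112) = √(15122*((-3088 + 4540) + 9518*11325) + 12112) = √(15122*(1452 + 107791350) + 12112) = √(15122*107792802 + 12112) = √(1630042751844 + 12112) = √1630042763956 = 2*√407510690989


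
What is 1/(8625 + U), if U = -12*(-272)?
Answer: 1/11889 ≈ 8.4111e-5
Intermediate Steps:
U = 3264
1/(8625 + U) = 1/(8625 + 3264) = 1/11889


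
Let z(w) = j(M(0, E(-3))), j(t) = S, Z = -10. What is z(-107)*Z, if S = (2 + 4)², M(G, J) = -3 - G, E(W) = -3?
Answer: -360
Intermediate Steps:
S = 36 (S = 6² = 36)
j(t) = 36
z(w) = 36
z(-107)*Z = 36*(-10) = -360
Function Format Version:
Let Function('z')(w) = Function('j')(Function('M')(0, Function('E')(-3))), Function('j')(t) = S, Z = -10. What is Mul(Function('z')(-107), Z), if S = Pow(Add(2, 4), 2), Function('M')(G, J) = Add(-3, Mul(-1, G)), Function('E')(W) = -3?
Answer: -360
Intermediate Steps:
S = 36 (S = Pow(6, 2) = 36)
Function('j')(t) = 36
Function('z')(w) = 36
Mul(Function('z')(-107), Z) = Mul(36, -10) = -360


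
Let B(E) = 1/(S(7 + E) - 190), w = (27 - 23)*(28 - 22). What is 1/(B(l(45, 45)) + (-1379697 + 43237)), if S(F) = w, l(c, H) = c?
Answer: -166/221852361 ≈ -7.4824e-7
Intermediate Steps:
w = 24 (w = 4*6 = 24)
S(F) = 24
B(E) = -1/166 (B(E) = 1/(24 - 190) = 1/(-166) = -1/166)
1/(B(l(45, 45)) + (-1379697 + 43237)) = 1/(-1/166 + (-1379697 + 43237)) = 1/(-1/166 - 1336460) = 1/(-221852361/166) = -166/221852361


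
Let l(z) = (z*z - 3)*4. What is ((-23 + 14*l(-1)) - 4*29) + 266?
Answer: 15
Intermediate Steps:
l(z) = -12 + 4*z**2 (l(z) = (z**2 - 3)*4 = (-3 + z**2)*4 = -12 + 4*z**2)
((-23 + 14*l(-1)) - 4*29) + 266 = ((-23 + 14*(-12 + 4*(-1)**2)) - 4*29) + 266 = ((-23 + 14*(-12 + 4*1)) - 116) + 266 = ((-23 + 14*(-12 + 4)) - 116) + 266 = ((-23 + 14*(-8)) - 116) + 266 = ((-23 - 112) - 116) + 266 = (-135 - 116) + 266 = -251 + 266 = 15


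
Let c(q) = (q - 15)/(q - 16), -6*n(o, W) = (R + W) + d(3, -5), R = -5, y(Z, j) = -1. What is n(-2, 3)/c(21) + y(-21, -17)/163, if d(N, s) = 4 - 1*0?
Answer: -833/2934 ≈ -0.28391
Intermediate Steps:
d(N, s) = 4 (d(N, s) = 4 + 0 = 4)
n(o, W) = ⅙ - W/6 (n(o, W) = -((-5 + W) + 4)/6 = -(-1 + W)/6 = ⅙ - W/6)
c(q) = (-15 + q)/(-16 + q)
n(-2, 3)/c(21) + y(-21, -17)/163 = (⅙ - ⅙*3)/(((-15 + 21)/(-16 + 21))) - 1/163 = (⅙ - ½)/((6/5)) - 1*1/163 = -1/(3*((⅕)*6)) - 1/163 = -1/(3*6/5) - 1/163 = -⅓*⅚ - 1/163 = -5/18 - 1/163 = -833/2934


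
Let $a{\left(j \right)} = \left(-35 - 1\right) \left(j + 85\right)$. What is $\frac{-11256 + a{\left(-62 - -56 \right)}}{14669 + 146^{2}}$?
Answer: $- \frac{940}{2399} \approx -0.39183$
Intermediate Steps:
$a{\left(j \right)} = -3060 - 36 j$ ($a{\left(j \right)} = - 36 \left(85 + j\right) = -3060 - 36 j$)
$\frac{-11256 + a{\left(-62 - -56 \right)}}{14669 + 146^{2}} = \frac{-11256 - \left(3060 + 36 \left(-62 - -56\right)\right)}{14669 + 146^{2}} = \frac{-11256 - \left(3060 + 36 \left(-62 + 56\right)\right)}{14669 + 21316} = \frac{-11256 - 2844}{35985} = \left(-11256 + \left(-3060 + 216\right)\right) \frac{1}{35985} = \left(-11256 - 2844\right) \frac{1}{35985} = \left(-14100\right) \frac{1}{35985} = - \frac{940}{2399}$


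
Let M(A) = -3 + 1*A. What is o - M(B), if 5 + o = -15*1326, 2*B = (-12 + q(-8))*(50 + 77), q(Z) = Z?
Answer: -18622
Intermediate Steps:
B = -1270 (B = ((-12 - 8)*(50 + 77))/2 = (-20*127)/2 = (½)*(-2540) = -1270)
o = -19895 (o = -5 - 15*1326 = -5 - 19890 = -19895)
M(A) = -3 + A
o - M(B) = -19895 - (-3 - 1270) = -19895 - 1*(-1273) = -19895 + 1273 = -18622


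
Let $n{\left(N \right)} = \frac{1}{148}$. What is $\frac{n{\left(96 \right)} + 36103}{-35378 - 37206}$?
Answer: $- \frac{5343245}{10742432} \approx -0.4974$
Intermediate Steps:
$n{\left(N \right)} = \frac{1}{148}$
$\frac{n{\left(96 \right)} + 36103}{-35378 - 37206} = \frac{\frac{1}{148} + 36103}{-35378 - 37206} = \frac{5343245}{148 \left(-72584\right)} = \frac{5343245}{148} \left(- \frac{1}{72584}\right) = - \frac{5343245}{10742432}$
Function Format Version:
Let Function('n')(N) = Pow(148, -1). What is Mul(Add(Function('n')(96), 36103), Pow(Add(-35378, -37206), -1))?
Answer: Rational(-5343245, 10742432) ≈ -0.49740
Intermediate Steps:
Function('n')(N) = Rational(1, 148)
Mul(Add(Function('n')(96), 36103), Pow(Add(-35378, -37206), -1)) = Mul(Add(Rational(1, 148), 36103), Pow(Add(-35378, -37206), -1)) = Mul(Rational(5343245, 148), Pow(-72584, -1)) = Mul(Rational(5343245, 148), Rational(-1, 72584)) = Rational(-5343245, 10742432)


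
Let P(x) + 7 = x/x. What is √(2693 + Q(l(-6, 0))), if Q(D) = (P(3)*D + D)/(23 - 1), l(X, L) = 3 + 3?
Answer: 2*√81422/11 ≈ 51.881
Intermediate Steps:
l(X, L) = 6
P(x) = -6 (P(x) = -7 + x/x = -7 + 1 = -6)
Q(D) = -5*D/22 (Q(D) = (-6*D + D)/(23 - 1) = -5*D/22)
√(2693 + Q(l(-6, 0))) = √(2693 - 5/22*6) = √(2693 - 15/11) = √(29608/11) = 2*√81422/11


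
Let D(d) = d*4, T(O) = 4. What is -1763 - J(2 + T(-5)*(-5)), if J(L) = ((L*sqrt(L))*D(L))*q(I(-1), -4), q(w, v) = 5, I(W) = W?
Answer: -1763 - 19440*I*sqrt(2) ≈ -1763.0 - 27492.0*I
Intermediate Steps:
D(d) = 4*d
J(L) = 20*L**(5/2) (J(L) = ((L*sqrt(L))*(4*L))*5 = (L**(3/2)*(4*L))*5 = (4*L**(5/2))*5 = 20*L**(5/2))
-1763 - J(2 + T(-5)*(-5)) = -1763 - 20*(2 + 4*(-5))**(5/2) = -1763 - 20*(2 - 20)**(5/2) = -1763 - 20*(-18)**(5/2) = -1763 - 20*972*I*sqrt(2) = -1763 - 19440*I*sqrt(2)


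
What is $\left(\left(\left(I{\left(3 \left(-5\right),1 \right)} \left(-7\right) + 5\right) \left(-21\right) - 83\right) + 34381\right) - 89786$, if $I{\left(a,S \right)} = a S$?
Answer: $-57798$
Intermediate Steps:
$I{\left(a,S \right)} = S a$
$\left(\left(\left(I{\left(3 \left(-5\right),1 \right)} \left(-7\right) + 5\right) \left(-21\right) - 83\right) + 34381\right) - 89786 = \left(\left(\left(1 \cdot 3 \left(-5\right) \left(-7\right) + 5\right) \left(-21\right) - 83\right) + 34381\right) - 89786 = \left(\left(\left(1 \left(-15\right) \left(-7\right) + 5\right) \left(-21\right) - 83\right) + 34381\right) - 89786 = \left(\left(\left(\left(-15\right) \left(-7\right) + 5\right) \left(-21\right) - 83\right) + 34381\right) - 89786 = \left(\left(\left(105 + 5\right) \left(-21\right) - 83\right) + 34381\right) - 89786 = \left(\left(110 \left(-21\right) - 83\right) + 34381\right) - 89786 = \left(\left(-2310 - 83\right) + 34381\right) - 89786 = \left(-2393 + 34381\right) - 89786 = 31988 - 89786 = -57798$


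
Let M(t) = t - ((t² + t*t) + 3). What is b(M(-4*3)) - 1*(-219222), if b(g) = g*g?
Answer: 311031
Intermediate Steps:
M(t) = -3 + t - 2*t² (M(t) = t - ((t² + t²) + 3) = t - (2*t² + 3) = t - (3 + 2*t²) = t + (-3 - 2*t²) = -3 + t - 2*t²)
b(g) = g²
b(M(-4*3)) - 1*(-219222) = (-3 - 4*3 - 2*(-4*3)²)² - 1*(-219222) = (-3 - 12 - 2*(-12)²)² + 219222 = (-3 - 12 - 2*144)² + 219222 = (-3 - 12 - 288)² + 219222 = (-303)² + 219222 = 91809 + 219222 = 311031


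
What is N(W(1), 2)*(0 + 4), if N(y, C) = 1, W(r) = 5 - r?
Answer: 4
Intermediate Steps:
N(W(1), 2)*(0 + 4) = 1*(0 + 4) = 1*4 = 4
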